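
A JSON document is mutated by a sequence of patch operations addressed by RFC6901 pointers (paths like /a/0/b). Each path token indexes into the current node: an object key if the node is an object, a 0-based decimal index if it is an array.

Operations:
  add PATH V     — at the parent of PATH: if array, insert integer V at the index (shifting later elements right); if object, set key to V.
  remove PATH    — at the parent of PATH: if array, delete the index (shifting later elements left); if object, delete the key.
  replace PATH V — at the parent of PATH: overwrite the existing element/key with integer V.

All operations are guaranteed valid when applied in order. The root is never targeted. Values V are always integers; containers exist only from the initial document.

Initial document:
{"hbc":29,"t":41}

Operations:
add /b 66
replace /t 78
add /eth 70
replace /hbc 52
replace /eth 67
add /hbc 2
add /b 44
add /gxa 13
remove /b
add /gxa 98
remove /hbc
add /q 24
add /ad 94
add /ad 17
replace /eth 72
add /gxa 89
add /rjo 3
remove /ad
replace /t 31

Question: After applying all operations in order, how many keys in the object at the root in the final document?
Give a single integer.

After op 1 (add /b 66): {"b":66,"hbc":29,"t":41}
After op 2 (replace /t 78): {"b":66,"hbc":29,"t":78}
After op 3 (add /eth 70): {"b":66,"eth":70,"hbc":29,"t":78}
After op 4 (replace /hbc 52): {"b":66,"eth":70,"hbc":52,"t":78}
After op 5 (replace /eth 67): {"b":66,"eth":67,"hbc":52,"t":78}
After op 6 (add /hbc 2): {"b":66,"eth":67,"hbc":2,"t":78}
After op 7 (add /b 44): {"b":44,"eth":67,"hbc":2,"t":78}
After op 8 (add /gxa 13): {"b":44,"eth":67,"gxa":13,"hbc":2,"t":78}
After op 9 (remove /b): {"eth":67,"gxa":13,"hbc":2,"t":78}
After op 10 (add /gxa 98): {"eth":67,"gxa":98,"hbc":2,"t":78}
After op 11 (remove /hbc): {"eth":67,"gxa":98,"t":78}
After op 12 (add /q 24): {"eth":67,"gxa":98,"q":24,"t":78}
After op 13 (add /ad 94): {"ad":94,"eth":67,"gxa":98,"q":24,"t":78}
After op 14 (add /ad 17): {"ad":17,"eth":67,"gxa":98,"q":24,"t":78}
After op 15 (replace /eth 72): {"ad":17,"eth":72,"gxa":98,"q":24,"t":78}
After op 16 (add /gxa 89): {"ad":17,"eth":72,"gxa":89,"q":24,"t":78}
After op 17 (add /rjo 3): {"ad":17,"eth":72,"gxa":89,"q":24,"rjo":3,"t":78}
After op 18 (remove /ad): {"eth":72,"gxa":89,"q":24,"rjo":3,"t":78}
After op 19 (replace /t 31): {"eth":72,"gxa":89,"q":24,"rjo":3,"t":31}
Size at the root: 5

Answer: 5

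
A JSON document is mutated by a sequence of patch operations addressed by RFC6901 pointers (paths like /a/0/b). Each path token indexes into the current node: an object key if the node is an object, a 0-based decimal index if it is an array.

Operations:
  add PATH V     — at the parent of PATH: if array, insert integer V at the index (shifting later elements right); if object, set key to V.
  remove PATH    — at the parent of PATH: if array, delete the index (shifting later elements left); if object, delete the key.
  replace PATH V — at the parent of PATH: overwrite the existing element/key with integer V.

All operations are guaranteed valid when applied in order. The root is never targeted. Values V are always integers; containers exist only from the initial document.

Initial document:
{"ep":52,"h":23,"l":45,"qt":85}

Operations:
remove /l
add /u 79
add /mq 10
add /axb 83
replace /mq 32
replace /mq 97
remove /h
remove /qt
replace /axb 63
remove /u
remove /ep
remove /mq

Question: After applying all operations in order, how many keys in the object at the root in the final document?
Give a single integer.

Answer: 1

Derivation:
After op 1 (remove /l): {"ep":52,"h":23,"qt":85}
After op 2 (add /u 79): {"ep":52,"h":23,"qt":85,"u":79}
After op 3 (add /mq 10): {"ep":52,"h":23,"mq":10,"qt":85,"u":79}
After op 4 (add /axb 83): {"axb":83,"ep":52,"h":23,"mq":10,"qt":85,"u":79}
After op 5 (replace /mq 32): {"axb":83,"ep":52,"h":23,"mq":32,"qt":85,"u":79}
After op 6 (replace /mq 97): {"axb":83,"ep":52,"h":23,"mq":97,"qt":85,"u":79}
After op 7 (remove /h): {"axb":83,"ep":52,"mq":97,"qt":85,"u":79}
After op 8 (remove /qt): {"axb":83,"ep":52,"mq":97,"u":79}
After op 9 (replace /axb 63): {"axb":63,"ep":52,"mq":97,"u":79}
After op 10 (remove /u): {"axb":63,"ep":52,"mq":97}
After op 11 (remove /ep): {"axb":63,"mq":97}
After op 12 (remove /mq): {"axb":63}
Size at the root: 1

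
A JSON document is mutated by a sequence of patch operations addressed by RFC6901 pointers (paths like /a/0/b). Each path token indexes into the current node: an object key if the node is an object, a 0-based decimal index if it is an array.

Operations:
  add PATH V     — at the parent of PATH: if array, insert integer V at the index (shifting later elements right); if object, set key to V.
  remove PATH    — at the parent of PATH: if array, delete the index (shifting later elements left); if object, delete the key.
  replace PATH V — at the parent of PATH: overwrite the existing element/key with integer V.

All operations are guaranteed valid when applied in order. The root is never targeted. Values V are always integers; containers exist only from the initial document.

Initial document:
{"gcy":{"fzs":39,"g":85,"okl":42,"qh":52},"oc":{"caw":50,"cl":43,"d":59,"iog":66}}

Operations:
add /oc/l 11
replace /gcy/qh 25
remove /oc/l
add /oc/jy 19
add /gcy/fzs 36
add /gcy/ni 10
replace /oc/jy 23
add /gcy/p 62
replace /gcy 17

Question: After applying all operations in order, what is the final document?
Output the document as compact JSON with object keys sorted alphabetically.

Answer: {"gcy":17,"oc":{"caw":50,"cl":43,"d":59,"iog":66,"jy":23}}

Derivation:
After op 1 (add /oc/l 11): {"gcy":{"fzs":39,"g":85,"okl":42,"qh":52},"oc":{"caw":50,"cl":43,"d":59,"iog":66,"l":11}}
After op 2 (replace /gcy/qh 25): {"gcy":{"fzs":39,"g":85,"okl":42,"qh":25},"oc":{"caw":50,"cl":43,"d":59,"iog":66,"l":11}}
After op 3 (remove /oc/l): {"gcy":{"fzs":39,"g":85,"okl":42,"qh":25},"oc":{"caw":50,"cl":43,"d":59,"iog":66}}
After op 4 (add /oc/jy 19): {"gcy":{"fzs":39,"g":85,"okl":42,"qh":25},"oc":{"caw":50,"cl":43,"d":59,"iog":66,"jy":19}}
After op 5 (add /gcy/fzs 36): {"gcy":{"fzs":36,"g":85,"okl":42,"qh":25},"oc":{"caw":50,"cl":43,"d":59,"iog":66,"jy":19}}
After op 6 (add /gcy/ni 10): {"gcy":{"fzs":36,"g":85,"ni":10,"okl":42,"qh":25},"oc":{"caw":50,"cl":43,"d":59,"iog":66,"jy":19}}
After op 7 (replace /oc/jy 23): {"gcy":{"fzs":36,"g":85,"ni":10,"okl":42,"qh":25},"oc":{"caw":50,"cl":43,"d":59,"iog":66,"jy":23}}
After op 8 (add /gcy/p 62): {"gcy":{"fzs":36,"g":85,"ni":10,"okl":42,"p":62,"qh":25},"oc":{"caw":50,"cl":43,"d":59,"iog":66,"jy":23}}
After op 9 (replace /gcy 17): {"gcy":17,"oc":{"caw":50,"cl":43,"d":59,"iog":66,"jy":23}}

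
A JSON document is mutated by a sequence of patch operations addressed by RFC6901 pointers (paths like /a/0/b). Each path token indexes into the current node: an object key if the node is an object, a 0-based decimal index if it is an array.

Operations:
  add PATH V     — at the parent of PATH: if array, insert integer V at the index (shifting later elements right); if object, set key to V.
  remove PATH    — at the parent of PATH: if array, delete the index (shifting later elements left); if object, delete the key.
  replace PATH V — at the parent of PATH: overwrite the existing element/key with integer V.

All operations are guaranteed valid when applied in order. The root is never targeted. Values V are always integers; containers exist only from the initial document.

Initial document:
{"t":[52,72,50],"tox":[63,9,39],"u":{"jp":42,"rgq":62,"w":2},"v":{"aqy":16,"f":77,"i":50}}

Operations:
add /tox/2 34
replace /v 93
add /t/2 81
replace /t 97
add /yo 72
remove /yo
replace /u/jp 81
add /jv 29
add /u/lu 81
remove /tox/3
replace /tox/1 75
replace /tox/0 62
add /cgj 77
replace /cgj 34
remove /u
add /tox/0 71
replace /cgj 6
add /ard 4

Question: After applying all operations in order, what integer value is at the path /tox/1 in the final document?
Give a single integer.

After op 1 (add /tox/2 34): {"t":[52,72,50],"tox":[63,9,34,39],"u":{"jp":42,"rgq":62,"w":2},"v":{"aqy":16,"f":77,"i":50}}
After op 2 (replace /v 93): {"t":[52,72,50],"tox":[63,9,34,39],"u":{"jp":42,"rgq":62,"w":2},"v":93}
After op 3 (add /t/2 81): {"t":[52,72,81,50],"tox":[63,9,34,39],"u":{"jp":42,"rgq":62,"w":2},"v":93}
After op 4 (replace /t 97): {"t":97,"tox":[63,9,34,39],"u":{"jp":42,"rgq":62,"w":2},"v":93}
After op 5 (add /yo 72): {"t":97,"tox":[63,9,34,39],"u":{"jp":42,"rgq":62,"w":2},"v":93,"yo":72}
After op 6 (remove /yo): {"t":97,"tox":[63,9,34,39],"u":{"jp":42,"rgq":62,"w":2},"v":93}
After op 7 (replace /u/jp 81): {"t":97,"tox":[63,9,34,39],"u":{"jp":81,"rgq":62,"w":2},"v":93}
After op 8 (add /jv 29): {"jv":29,"t":97,"tox":[63,9,34,39],"u":{"jp":81,"rgq":62,"w":2},"v":93}
After op 9 (add /u/lu 81): {"jv":29,"t":97,"tox":[63,9,34,39],"u":{"jp":81,"lu":81,"rgq":62,"w":2},"v":93}
After op 10 (remove /tox/3): {"jv":29,"t":97,"tox":[63,9,34],"u":{"jp":81,"lu":81,"rgq":62,"w":2},"v":93}
After op 11 (replace /tox/1 75): {"jv":29,"t":97,"tox":[63,75,34],"u":{"jp":81,"lu":81,"rgq":62,"w":2},"v":93}
After op 12 (replace /tox/0 62): {"jv":29,"t":97,"tox":[62,75,34],"u":{"jp":81,"lu":81,"rgq":62,"w":2},"v":93}
After op 13 (add /cgj 77): {"cgj":77,"jv":29,"t":97,"tox":[62,75,34],"u":{"jp":81,"lu":81,"rgq":62,"w":2},"v":93}
After op 14 (replace /cgj 34): {"cgj":34,"jv":29,"t":97,"tox":[62,75,34],"u":{"jp":81,"lu":81,"rgq":62,"w":2},"v":93}
After op 15 (remove /u): {"cgj":34,"jv":29,"t":97,"tox":[62,75,34],"v":93}
After op 16 (add /tox/0 71): {"cgj":34,"jv":29,"t":97,"tox":[71,62,75,34],"v":93}
After op 17 (replace /cgj 6): {"cgj":6,"jv":29,"t":97,"tox":[71,62,75,34],"v":93}
After op 18 (add /ard 4): {"ard":4,"cgj":6,"jv":29,"t":97,"tox":[71,62,75,34],"v":93}
Value at /tox/1: 62

Answer: 62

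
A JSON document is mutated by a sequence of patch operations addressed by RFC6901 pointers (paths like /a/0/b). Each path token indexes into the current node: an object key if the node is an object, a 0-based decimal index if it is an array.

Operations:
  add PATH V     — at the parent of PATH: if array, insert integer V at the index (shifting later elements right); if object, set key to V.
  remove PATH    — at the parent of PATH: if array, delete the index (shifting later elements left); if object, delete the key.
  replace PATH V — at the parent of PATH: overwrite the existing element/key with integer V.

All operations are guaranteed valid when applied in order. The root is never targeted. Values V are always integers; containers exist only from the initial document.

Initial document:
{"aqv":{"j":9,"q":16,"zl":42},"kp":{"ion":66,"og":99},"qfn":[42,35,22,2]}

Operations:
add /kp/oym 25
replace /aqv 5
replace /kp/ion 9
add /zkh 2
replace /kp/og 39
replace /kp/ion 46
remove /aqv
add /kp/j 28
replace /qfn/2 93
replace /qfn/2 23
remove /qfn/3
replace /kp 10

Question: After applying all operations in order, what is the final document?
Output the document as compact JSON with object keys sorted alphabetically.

Answer: {"kp":10,"qfn":[42,35,23],"zkh":2}

Derivation:
After op 1 (add /kp/oym 25): {"aqv":{"j":9,"q":16,"zl":42},"kp":{"ion":66,"og":99,"oym":25},"qfn":[42,35,22,2]}
After op 2 (replace /aqv 5): {"aqv":5,"kp":{"ion":66,"og":99,"oym":25},"qfn":[42,35,22,2]}
After op 3 (replace /kp/ion 9): {"aqv":5,"kp":{"ion":9,"og":99,"oym":25},"qfn":[42,35,22,2]}
After op 4 (add /zkh 2): {"aqv":5,"kp":{"ion":9,"og":99,"oym":25},"qfn":[42,35,22,2],"zkh":2}
After op 5 (replace /kp/og 39): {"aqv":5,"kp":{"ion":9,"og":39,"oym":25},"qfn":[42,35,22,2],"zkh":2}
After op 6 (replace /kp/ion 46): {"aqv":5,"kp":{"ion":46,"og":39,"oym":25},"qfn":[42,35,22,2],"zkh":2}
After op 7 (remove /aqv): {"kp":{"ion":46,"og":39,"oym":25},"qfn":[42,35,22,2],"zkh":2}
After op 8 (add /kp/j 28): {"kp":{"ion":46,"j":28,"og":39,"oym":25},"qfn":[42,35,22,2],"zkh":2}
After op 9 (replace /qfn/2 93): {"kp":{"ion":46,"j":28,"og":39,"oym":25},"qfn":[42,35,93,2],"zkh":2}
After op 10 (replace /qfn/2 23): {"kp":{"ion":46,"j":28,"og":39,"oym":25},"qfn":[42,35,23,2],"zkh":2}
After op 11 (remove /qfn/3): {"kp":{"ion":46,"j":28,"og":39,"oym":25},"qfn":[42,35,23],"zkh":2}
After op 12 (replace /kp 10): {"kp":10,"qfn":[42,35,23],"zkh":2}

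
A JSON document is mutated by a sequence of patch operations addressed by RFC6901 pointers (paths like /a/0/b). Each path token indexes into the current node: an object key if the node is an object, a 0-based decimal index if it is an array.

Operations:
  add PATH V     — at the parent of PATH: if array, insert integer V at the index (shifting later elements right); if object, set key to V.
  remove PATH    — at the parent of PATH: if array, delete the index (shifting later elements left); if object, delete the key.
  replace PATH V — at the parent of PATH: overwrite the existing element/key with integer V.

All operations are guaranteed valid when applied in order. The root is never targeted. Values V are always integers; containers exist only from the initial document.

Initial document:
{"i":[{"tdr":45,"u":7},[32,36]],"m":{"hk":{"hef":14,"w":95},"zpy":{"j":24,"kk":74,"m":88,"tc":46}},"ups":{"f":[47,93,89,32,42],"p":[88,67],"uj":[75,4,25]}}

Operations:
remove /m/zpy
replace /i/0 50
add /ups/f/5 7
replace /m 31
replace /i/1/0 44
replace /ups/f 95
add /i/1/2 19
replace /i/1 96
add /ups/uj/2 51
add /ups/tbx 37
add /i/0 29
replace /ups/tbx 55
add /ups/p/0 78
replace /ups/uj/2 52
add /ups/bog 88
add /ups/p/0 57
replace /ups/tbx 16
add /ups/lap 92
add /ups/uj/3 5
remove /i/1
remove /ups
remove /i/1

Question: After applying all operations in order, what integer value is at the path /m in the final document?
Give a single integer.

Answer: 31

Derivation:
After op 1 (remove /m/zpy): {"i":[{"tdr":45,"u":7},[32,36]],"m":{"hk":{"hef":14,"w":95}},"ups":{"f":[47,93,89,32,42],"p":[88,67],"uj":[75,4,25]}}
After op 2 (replace /i/0 50): {"i":[50,[32,36]],"m":{"hk":{"hef":14,"w":95}},"ups":{"f":[47,93,89,32,42],"p":[88,67],"uj":[75,4,25]}}
After op 3 (add /ups/f/5 7): {"i":[50,[32,36]],"m":{"hk":{"hef":14,"w":95}},"ups":{"f":[47,93,89,32,42,7],"p":[88,67],"uj":[75,4,25]}}
After op 4 (replace /m 31): {"i":[50,[32,36]],"m":31,"ups":{"f":[47,93,89,32,42,7],"p":[88,67],"uj":[75,4,25]}}
After op 5 (replace /i/1/0 44): {"i":[50,[44,36]],"m":31,"ups":{"f":[47,93,89,32,42,7],"p":[88,67],"uj":[75,4,25]}}
After op 6 (replace /ups/f 95): {"i":[50,[44,36]],"m":31,"ups":{"f":95,"p":[88,67],"uj":[75,4,25]}}
After op 7 (add /i/1/2 19): {"i":[50,[44,36,19]],"m":31,"ups":{"f":95,"p":[88,67],"uj":[75,4,25]}}
After op 8 (replace /i/1 96): {"i":[50,96],"m":31,"ups":{"f":95,"p":[88,67],"uj":[75,4,25]}}
After op 9 (add /ups/uj/2 51): {"i":[50,96],"m":31,"ups":{"f":95,"p":[88,67],"uj":[75,4,51,25]}}
After op 10 (add /ups/tbx 37): {"i":[50,96],"m":31,"ups":{"f":95,"p":[88,67],"tbx":37,"uj":[75,4,51,25]}}
After op 11 (add /i/0 29): {"i":[29,50,96],"m":31,"ups":{"f":95,"p":[88,67],"tbx":37,"uj":[75,4,51,25]}}
After op 12 (replace /ups/tbx 55): {"i":[29,50,96],"m":31,"ups":{"f":95,"p":[88,67],"tbx":55,"uj":[75,4,51,25]}}
After op 13 (add /ups/p/0 78): {"i":[29,50,96],"m":31,"ups":{"f":95,"p":[78,88,67],"tbx":55,"uj":[75,4,51,25]}}
After op 14 (replace /ups/uj/2 52): {"i":[29,50,96],"m":31,"ups":{"f":95,"p":[78,88,67],"tbx":55,"uj":[75,4,52,25]}}
After op 15 (add /ups/bog 88): {"i":[29,50,96],"m":31,"ups":{"bog":88,"f":95,"p":[78,88,67],"tbx":55,"uj":[75,4,52,25]}}
After op 16 (add /ups/p/0 57): {"i":[29,50,96],"m":31,"ups":{"bog":88,"f":95,"p":[57,78,88,67],"tbx":55,"uj":[75,4,52,25]}}
After op 17 (replace /ups/tbx 16): {"i":[29,50,96],"m":31,"ups":{"bog":88,"f":95,"p":[57,78,88,67],"tbx":16,"uj":[75,4,52,25]}}
After op 18 (add /ups/lap 92): {"i":[29,50,96],"m":31,"ups":{"bog":88,"f":95,"lap":92,"p":[57,78,88,67],"tbx":16,"uj":[75,4,52,25]}}
After op 19 (add /ups/uj/3 5): {"i":[29,50,96],"m":31,"ups":{"bog":88,"f":95,"lap":92,"p":[57,78,88,67],"tbx":16,"uj":[75,4,52,5,25]}}
After op 20 (remove /i/1): {"i":[29,96],"m":31,"ups":{"bog":88,"f":95,"lap":92,"p":[57,78,88,67],"tbx":16,"uj":[75,4,52,5,25]}}
After op 21 (remove /ups): {"i":[29,96],"m":31}
After op 22 (remove /i/1): {"i":[29],"m":31}
Value at /m: 31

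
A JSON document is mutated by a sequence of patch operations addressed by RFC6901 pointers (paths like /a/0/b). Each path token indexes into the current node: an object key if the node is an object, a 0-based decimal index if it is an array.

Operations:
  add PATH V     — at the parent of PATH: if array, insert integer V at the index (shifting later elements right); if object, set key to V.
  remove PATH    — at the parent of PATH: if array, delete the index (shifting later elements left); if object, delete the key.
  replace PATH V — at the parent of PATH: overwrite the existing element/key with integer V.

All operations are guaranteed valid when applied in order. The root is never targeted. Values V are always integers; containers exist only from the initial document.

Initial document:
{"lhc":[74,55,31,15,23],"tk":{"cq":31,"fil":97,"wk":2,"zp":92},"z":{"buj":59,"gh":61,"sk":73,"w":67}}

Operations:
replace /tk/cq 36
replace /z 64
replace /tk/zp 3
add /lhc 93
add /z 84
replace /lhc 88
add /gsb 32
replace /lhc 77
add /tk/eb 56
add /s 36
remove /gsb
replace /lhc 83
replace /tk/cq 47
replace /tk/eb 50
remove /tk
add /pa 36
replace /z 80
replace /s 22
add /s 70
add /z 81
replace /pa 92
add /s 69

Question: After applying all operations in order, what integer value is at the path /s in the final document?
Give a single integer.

Answer: 69

Derivation:
After op 1 (replace /tk/cq 36): {"lhc":[74,55,31,15,23],"tk":{"cq":36,"fil":97,"wk":2,"zp":92},"z":{"buj":59,"gh":61,"sk":73,"w":67}}
After op 2 (replace /z 64): {"lhc":[74,55,31,15,23],"tk":{"cq":36,"fil":97,"wk":2,"zp":92},"z":64}
After op 3 (replace /tk/zp 3): {"lhc":[74,55,31,15,23],"tk":{"cq":36,"fil":97,"wk":2,"zp":3},"z":64}
After op 4 (add /lhc 93): {"lhc":93,"tk":{"cq":36,"fil":97,"wk":2,"zp":3},"z":64}
After op 5 (add /z 84): {"lhc":93,"tk":{"cq":36,"fil":97,"wk":2,"zp":3},"z":84}
After op 6 (replace /lhc 88): {"lhc":88,"tk":{"cq":36,"fil":97,"wk":2,"zp":3},"z":84}
After op 7 (add /gsb 32): {"gsb":32,"lhc":88,"tk":{"cq":36,"fil":97,"wk":2,"zp":3},"z":84}
After op 8 (replace /lhc 77): {"gsb":32,"lhc":77,"tk":{"cq":36,"fil":97,"wk":2,"zp":3},"z":84}
After op 9 (add /tk/eb 56): {"gsb":32,"lhc":77,"tk":{"cq":36,"eb":56,"fil":97,"wk":2,"zp":3},"z":84}
After op 10 (add /s 36): {"gsb":32,"lhc":77,"s":36,"tk":{"cq":36,"eb":56,"fil":97,"wk":2,"zp":3},"z":84}
After op 11 (remove /gsb): {"lhc":77,"s":36,"tk":{"cq":36,"eb":56,"fil":97,"wk":2,"zp":3},"z":84}
After op 12 (replace /lhc 83): {"lhc":83,"s":36,"tk":{"cq":36,"eb":56,"fil":97,"wk":2,"zp":3},"z":84}
After op 13 (replace /tk/cq 47): {"lhc":83,"s":36,"tk":{"cq":47,"eb":56,"fil":97,"wk":2,"zp":3},"z":84}
After op 14 (replace /tk/eb 50): {"lhc":83,"s":36,"tk":{"cq":47,"eb":50,"fil":97,"wk":2,"zp":3},"z":84}
After op 15 (remove /tk): {"lhc":83,"s":36,"z":84}
After op 16 (add /pa 36): {"lhc":83,"pa":36,"s":36,"z":84}
After op 17 (replace /z 80): {"lhc":83,"pa":36,"s":36,"z":80}
After op 18 (replace /s 22): {"lhc":83,"pa":36,"s":22,"z":80}
After op 19 (add /s 70): {"lhc":83,"pa":36,"s":70,"z":80}
After op 20 (add /z 81): {"lhc":83,"pa":36,"s":70,"z":81}
After op 21 (replace /pa 92): {"lhc":83,"pa":92,"s":70,"z":81}
After op 22 (add /s 69): {"lhc":83,"pa":92,"s":69,"z":81}
Value at /s: 69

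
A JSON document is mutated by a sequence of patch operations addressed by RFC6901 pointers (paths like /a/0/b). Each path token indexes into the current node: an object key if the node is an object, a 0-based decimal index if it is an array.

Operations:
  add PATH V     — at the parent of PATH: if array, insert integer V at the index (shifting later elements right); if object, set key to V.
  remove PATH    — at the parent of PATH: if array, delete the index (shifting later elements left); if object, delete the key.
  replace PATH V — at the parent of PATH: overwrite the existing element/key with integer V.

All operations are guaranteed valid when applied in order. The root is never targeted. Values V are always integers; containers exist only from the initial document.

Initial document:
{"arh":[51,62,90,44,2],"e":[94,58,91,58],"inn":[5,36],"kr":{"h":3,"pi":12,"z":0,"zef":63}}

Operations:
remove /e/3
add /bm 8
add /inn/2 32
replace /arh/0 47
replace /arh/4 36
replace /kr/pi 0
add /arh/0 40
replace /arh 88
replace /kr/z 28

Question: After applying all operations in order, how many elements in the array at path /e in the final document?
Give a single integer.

Answer: 3

Derivation:
After op 1 (remove /e/3): {"arh":[51,62,90,44,2],"e":[94,58,91],"inn":[5,36],"kr":{"h":3,"pi":12,"z":0,"zef":63}}
After op 2 (add /bm 8): {"arh":[51,62,90,44,2],"bm":8,"e":[94,58,91],"inn":[5,36],"kr":{"h":3,"pi":12,"z":0,"zef":63}}
After op 3 (add /inn/2 32): {"arh":[51,62,90,44,2],"bm":8,"e":[94,58,91],"inn":[5,36,32],"kr":{"h":3,"pi":12,"z":0,"zef":63}}
After op 4 (replace /arh/0 47): {"arh":[47,62,90,44,2],"bm":8,"e":[94,58,91],"inn":[5,36,32],"kr":{"h":3,"pi":12,"z":0,"zef":63}}
After op 5 (replace /arh/4 36): {"arh":[47,62,90,44,36],"bm":8,"e":[94,58,91],"inn":[5,36,32],"kr":{"h":3,"pi":12,"z":0,"zef":63}}
After op 6 (replace /kr/pi 0): {"arh":[47,62,90,44,36],"bm":8,"e":[94,58,91],"inn":[5,36,32],"kr":{"h":3,"pi":0,"z":0,"zef":63}}
After op 7 (add /arh/0 40): {"arh":[40,47,62,90,44,36],"bm":8,"e":[94,58,91],"inn":[5,36,32],"kr":{"h":3,"pi":0,"z":0,"zef":63}}
After op 8 (replace /arh 88): {"arh":88,"bm":8,"e":[94,58,91],"inn":[5,36,32],"kr":{"h":3,"pi":0,"z":0,"zef":63}}
After op 9 (replace /kr/z 28): {"arh":88,"bm":8,"e":[94,58,91],"inn":[5,36,32],"kr":{"h":3,"pi":0,"z":28,"zef":63}}
Size at path /e: 3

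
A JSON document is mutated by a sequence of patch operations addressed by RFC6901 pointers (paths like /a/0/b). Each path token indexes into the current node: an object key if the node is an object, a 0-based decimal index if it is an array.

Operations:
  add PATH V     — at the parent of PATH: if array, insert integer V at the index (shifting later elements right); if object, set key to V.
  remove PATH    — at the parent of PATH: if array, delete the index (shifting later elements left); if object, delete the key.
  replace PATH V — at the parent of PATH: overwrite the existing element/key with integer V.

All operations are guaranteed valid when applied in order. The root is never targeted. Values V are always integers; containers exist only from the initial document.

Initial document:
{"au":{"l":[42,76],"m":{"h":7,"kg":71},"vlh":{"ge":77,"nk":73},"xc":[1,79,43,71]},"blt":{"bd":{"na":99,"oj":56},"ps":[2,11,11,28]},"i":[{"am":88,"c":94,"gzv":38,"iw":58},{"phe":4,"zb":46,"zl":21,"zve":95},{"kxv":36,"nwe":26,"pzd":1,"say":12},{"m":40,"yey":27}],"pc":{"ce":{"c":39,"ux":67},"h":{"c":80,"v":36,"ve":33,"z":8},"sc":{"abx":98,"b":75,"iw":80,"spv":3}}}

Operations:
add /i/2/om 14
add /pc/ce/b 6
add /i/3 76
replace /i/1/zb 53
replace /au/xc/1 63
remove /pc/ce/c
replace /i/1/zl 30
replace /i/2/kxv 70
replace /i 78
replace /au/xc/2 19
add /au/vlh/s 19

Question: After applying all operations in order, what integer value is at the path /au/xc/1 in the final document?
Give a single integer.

Answer: 63

Derivation:
After op 1 (add /i/2/om 14): {"au":{"l":[42,76],"m":{"h":7,"kg":71},"vlh":{"ge":77,"nk":73},"xc":[1,79,43,71]},"blt":{"bd":{"na":99,"oj":56},"ps":[2,11,11,28]},"i":[{"am":88,"c":94,"gzv":38,"iw":58},{"phe":4,"zb":46,"zl":21,"zve":95},{"kxv":36,"nwe":26,"om":14,"pzd":1,"say":12},{"m":40,"yey":27}],"pc":{"ce":{"c":39,"ux":67},"h":{"c":80,"v":36,"ve":33,"z":8},"sc":{"abx":98,"b":75,"iw":80,"spv":3}}}
After op 2 (add /pc/ce/b 6): {"au":{"l":[42,76],"m":{"h":7,"kg":71},"vlh":{"ge":77,"nk":73},"xc":[1,79,43,71]},"blt":{"bd":{"na":99,"oj":56},"ps":[2,11,11,28]},"i":[{"am":88,"c":94,"gzv":38,"iw":58},{"phe":4,"zb":46,"zl":21,"zve":95},{"kxv":36,"nwe":26,"om":14,"pzd":1,"say":12},{"m":40,"yey":27}],"pc":{"ce":{"b":6,"c":39,"ux":67},"h":{"c":80,"v":36,"ve":33,"z":8},"sc":{"abx":98,"b":75,"iw":80,"spv":3}}}
After op 3 (add /i/3 76): {"au":{"l":[42,76],"m":{"h":7,"kg":71},"vlh":{"ge":77,"nk":73},"xc":[1,79,43,71]},"blt":{"bd":{"na":99,"oj":56},"ps":[2,11,11,28]},"i":[{"am":88,"c":94,"gzv":38,"iw":58},{"phe":4,"zb":46,"zl":21,"zve":95},{"kxv":36,"nwe":26,"om":14,"pzd":1,"say":12},76,{"m":40,"yey":27}],"pc":{"ce":{"b":6,"c":39,"ux":67},"h":{"c":80,"v":36,"ve":33,"z":8},"sc":{"abx":98,"b":75,"iw":80,"spv":3}}}
After op 4 (replace /i/1/zb 53): {"au":{"l":[42,76],"m":{"h":7,"kg":71},"vlh":{"ge":77,"nk":73},"xc":[1,79,43,71]},"blt":{"bd":{"na":99,"oj":56},"ps":[2,11,11,28]},"i":[{"am":88,"c":94,"gzv":38,"iw":58},{"phe":4,"zb":53,"zl":21,"zve":95},{"kxv":36,"nwe":26,"om":14,"pzd":1,"say":12},76,{"m":40,"yey":27}],"pc":{"ce":{"b":6,"c":39,"ux":67},"h":{"c":80,"v":36,"ve":33,"z":8},"sc":{"abx":98,"b":75,"iw":80,"spv":3}}}
After op 5 (replace /au/xc/1 63): {"au":{"l":[42,76],"m":{"h":7,"kg":71},"vlh":{"ge":77,"nk":73},"xc":[1,63,43,71]},"blt":{"bd":{"na":99,"oj":56},"ps":[2,11,11,28]},"i":[{"am":88,"c":94,"gzv":38,"iw":58},{"phe":4,"zb":53,"zl":21,"zve":95},{"kxv":36,"nwe":26,"om":14,"pzd":1,"say":12},76,{"m":40,"yey":27}],"pc":{"ce":{"b":6,"c":39,"ux":67},"h":{"c":80,"v":36,"ve":33,"z":8},"sc":{"abx":98,"b":75,"iw":80,"spv":3}}}
After op 6 (remove /pc/ce/c): {"au":{"l":[42,76],"m":{"h":7,"kg":71},"vlh":{"ge":77,"nk":73},"xc":[1,63,43,71]},"blt":{"bd":{"na":99,"oj":56},"ps":[2,11,11,28]},"i":[{"am":88,"c":94,"gzv":38,"iw":58},{"phe":4,"zb":53,"zl":21,"zve":95},{"kxv":36,"nwe":26,"om":14,"pzd":1,"say":12},76,{"m":40,"yey":27}],"pc":{"ce":{"b":6,"ux":67},"h":{"c":80,"v":36,"ve":33,"z":8},"sc":{"abx":98,"b":75,"iw":80,"spv":3}}}
After op 7 (replace /i/1/zl 30): {"au":{"l":[42,76],"m":{"h":7,"kg":71},"vlh":{"ge":77,"nk":73},"xc":[1,63,43,71]},"blt":{"bd":{"na":99,"oj":56},"ps":[2,11,11,28]},"i":[{"am":88,"c":94,"gzv":38,"iw":58},{"phe":4,"zb":53,"zl":30,"zve":95},{"kxv":36,"nwe":26,"om":14,"pzd":1,"say":12},76,{"m":40,"yey":27}],"pc":{"ce":{"b":6,"ux":67},"h":{"c":80,"v":36,"ve":33,"z":8},"sc":{"abx":98,"b":75,"iw":80,"spv":3}}}
After op 8 (replace /i/2/kxv 70): {"au":{"l":[42,76],"m":{"h":7,"kg":71},"vlh":{"ge":77,"nk":73},"xc":[1,63,43,71]},"blt":{"bd":{"na":99,"oj":56},"ps":[2,11,11,28]},"i":[{"am":88,"c":94,"gzv":38,"iw":58},{"phe":4,"zb":53,"zl":30,"zve":95},{"kxv":70,"nwe":26,"om":14,"pzd":1,"say":12},76,{"m":40,"yey":27}],"pc":{"ce":{"b":6,"ux":67},"h":{"c":80,"v":36,"ve":33,"z":8},"sc":{"abx":98,"b":75,"iw":80,"spv":3}}}
After op 9 (replace /i 78): {"au":{"l":[42,76],"m":{"h":7,"kg":71},"vlh":{"ge":77,"nk":73},"xc":[1,63,43,71]},"blt":{"bd":{"na":99,"oj":56},"ps":[2,11,11,28]},"i":78,"pc":{"ce":{"b":6,"ux":67},"h":{"c":80,"v":36,"ve":33,"z":8},"sc":{"abx":98,"b":75,"iw":80,"spv":3}}}
After op 10 (replace /au/xc/2 19): {"au":{"l":[42,76],"m":{"h":7,"kg":71},"vlh":{"ge":77,"nk":73},"xc":[1,63,19,71]},"blt":{"bd":{"na":99,"oj":56},"ps":[2,11,11,28]},"i":78,"pc":{"ce":{"b":6,"ux":67},"h":{"c":80,"v":36,"ve":33,"z":8},"sc":{"abx":98,"b":75,"iw":80,"spv":3}}}
After op 11 (add /au/vlh/s 19): {"au":{"l":[42,76],"m":{"h":7,"kg":71},"vlh":{"ge":77,"nk":73,"s":19},"xc":[1,63,19,71]},"blt":{"bd":{"na":99,"oj":56},"ps":[2,11,11,28]},"i":78,"pc":{"ce":{"b":6,"ux":67},"h":{"c":80,"v":36,"ve":33,"z":8},"sc":{"abx":98,"b":75,"iw":80,"spv":3}}}
Value at /au/xc/1: 63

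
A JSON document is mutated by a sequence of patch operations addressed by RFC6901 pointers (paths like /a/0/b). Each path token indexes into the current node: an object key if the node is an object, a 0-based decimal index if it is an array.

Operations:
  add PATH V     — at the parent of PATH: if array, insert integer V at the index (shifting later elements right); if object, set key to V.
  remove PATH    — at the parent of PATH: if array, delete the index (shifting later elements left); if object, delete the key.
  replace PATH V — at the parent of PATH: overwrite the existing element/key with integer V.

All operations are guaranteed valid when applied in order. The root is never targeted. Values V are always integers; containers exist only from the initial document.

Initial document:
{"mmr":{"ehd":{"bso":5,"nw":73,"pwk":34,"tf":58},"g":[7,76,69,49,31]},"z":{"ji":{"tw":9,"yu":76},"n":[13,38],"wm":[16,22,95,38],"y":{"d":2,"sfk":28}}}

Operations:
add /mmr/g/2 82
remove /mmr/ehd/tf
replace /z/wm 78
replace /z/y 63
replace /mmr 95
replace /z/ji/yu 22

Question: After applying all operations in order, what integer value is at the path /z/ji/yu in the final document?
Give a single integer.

After op 1 (add /mmr/g/2 82): {"mmr":{"ehd":{"bso":5,"nw":73,"pwk":34,"tf":58},"g":[7,76,82,69,49,31]},"z":{"ji":{"tw":9,"yu":76},"n":[13,38],"wm":[16,22,95,38],"y":{"d":2,"sfk":28}}}
After op 2 (remove /mmr/ehd/tf): {"mmr":{"ehd":{"bso":5,"nw":73,"pwk":34},"g":[7,76,82,69,49,31]},"z":{"ji":{"tw":9,"yu":76},"n":[13,38],"wm":[16,22,95,38],"y":{"d":2,"sfk":28}}}
After op 3 (replace /z/wm 78): {"mmr":{"ehd":{"bso":5,"nw":73,"pwk":34},"g":[7,76,82,69,49,31]},"z":{"ji":{"tw":9,"yu":76},"n":[13,38],"wm":78,"y":{"d":2,"sfk":28}}}
After op 4 (replace /z/y 63): {"mmr":{"ehd":{"bso":5,"nw":73,"pwk":34},"g":[7,76,82,69,49,31]},"z":{"ji":{"tw":9,"yu":76},"n":[13,38],"wm":78,"y":63}}
After op 5 (replace /mmr 95): {"mmr":95,"z":{"ji":{"tw":9,"yu":76},"n":[13,38],"wm":78,"y":63}}
After op 6 (replace /z/ji/yu 22): {"mmr":95,"z":{"ji":{"tw":9,"yu":22},"n":[13,38],"wm":78,"y":63}}
Value at /z/ji/yu: 22

Answer: 22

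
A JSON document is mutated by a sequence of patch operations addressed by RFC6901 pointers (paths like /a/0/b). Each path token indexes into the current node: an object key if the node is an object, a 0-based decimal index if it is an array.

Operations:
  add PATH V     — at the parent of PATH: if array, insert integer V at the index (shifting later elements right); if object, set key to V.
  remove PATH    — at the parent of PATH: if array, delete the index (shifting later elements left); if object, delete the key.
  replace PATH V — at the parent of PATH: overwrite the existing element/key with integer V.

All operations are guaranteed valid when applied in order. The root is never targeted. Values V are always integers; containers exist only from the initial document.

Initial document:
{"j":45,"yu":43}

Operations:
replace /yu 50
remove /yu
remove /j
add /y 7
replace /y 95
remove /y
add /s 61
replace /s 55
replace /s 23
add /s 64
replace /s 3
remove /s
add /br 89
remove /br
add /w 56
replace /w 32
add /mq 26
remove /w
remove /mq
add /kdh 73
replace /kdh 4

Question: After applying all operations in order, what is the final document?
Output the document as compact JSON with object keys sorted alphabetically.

Answer: {"kdh":4}

Derivation:
After op 1 (replace /yu 50): {"j":45,"yu":50}
After op 2 (remove /yu): {"j":45}
After op 3 (remove /j): {}
After op 4 (add /y 7): {"y":7}
After op 5 (replace /y 95): {"y":95}
After op 6 (remove /y): {}
After op 7 (add /s 61): {"s":61}
After op 8 (replace /s 55): {"s":55}
After op 9 (replace /s 23): {"s":23}
After op 10 (add /s 64): {"s":64}
After op 11 (replace /s 3): {"s":3}
After op 12 (remove /s): {}
After op 13 (add /br 89): {"br":89}
After op 14 (remove /br): {}
After op 15 (add /w 56): {"w":56}
After op 16 (replace /w 32): {"w":32}
After op 17 (add /mq 26): {"mq":26,"w":32}
After op 18 (remove /w): {"mq":26}
After op 19 (remove /mq): {}
After op 20 (add /kdh 73): {"kdh":73}
After op 21 (replace /kdh 4): {"kdh":4}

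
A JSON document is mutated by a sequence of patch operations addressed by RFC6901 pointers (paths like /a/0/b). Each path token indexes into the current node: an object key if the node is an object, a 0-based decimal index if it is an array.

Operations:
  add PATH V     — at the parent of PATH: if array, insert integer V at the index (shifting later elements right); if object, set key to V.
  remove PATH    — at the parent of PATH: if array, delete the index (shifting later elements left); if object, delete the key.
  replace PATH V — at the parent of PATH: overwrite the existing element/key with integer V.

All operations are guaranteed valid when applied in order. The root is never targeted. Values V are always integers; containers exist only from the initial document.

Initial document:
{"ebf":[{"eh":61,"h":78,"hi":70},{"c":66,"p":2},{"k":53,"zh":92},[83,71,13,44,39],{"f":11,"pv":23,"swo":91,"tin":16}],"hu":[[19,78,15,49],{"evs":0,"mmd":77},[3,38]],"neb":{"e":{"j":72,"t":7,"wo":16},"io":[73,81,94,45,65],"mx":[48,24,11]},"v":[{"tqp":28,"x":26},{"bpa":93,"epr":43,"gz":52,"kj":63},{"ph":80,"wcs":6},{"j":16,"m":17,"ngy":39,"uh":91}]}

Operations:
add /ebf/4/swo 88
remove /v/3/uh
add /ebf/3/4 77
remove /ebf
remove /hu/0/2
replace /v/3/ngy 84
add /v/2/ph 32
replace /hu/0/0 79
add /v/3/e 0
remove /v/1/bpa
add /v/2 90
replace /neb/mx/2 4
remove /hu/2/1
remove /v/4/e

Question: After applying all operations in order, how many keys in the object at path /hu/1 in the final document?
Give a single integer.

After op 1 (add /ebf/4/swo 88): {"ebf":[{"eh":61,"h":78,"hi":70},{"c":66,"p":2},{"k":53,"zh":92},[83,71,13,44,39],{"f":11,"pv":23,"swo":88,"tin":16}],"hu":[[19,78,15,49],{"evs":0,"mmd":77},[3,38]],"neb":{"e":{"j":72,"t":7,"wo":16},"io":[73,81,94,45,65],"mx":[48,24,11]},"v":[{"tqp":28,"x":26},{"bpa":93,"epr":43,"gz":52,"kj":63},{"ph":80,"wcs":6},{"j":16,"m":17,"ngy":39,"uh":91}]}
After op 2 (remove /v/3/uh): {"ebf":[{"eh":61,"h":78,"hi":70},{"c":66,"p":2},{"k":53,"zh":92},[83,71,13,44,39],{"f":11,"pv":23,"swo":88,"tin":16}],"hu":[[19,78,15,49],{"evs":0,"mmd":77},[3,38]],"neb":{"e":{"j":72,"t":7,"wo":16},"io":[73,81,94,45,65],"mx":[48,24,11]},"v":[{"tqp":28,"x":26},{"bpa":93,"epr":43,"gz":52,"kj":63},{"ph":80,"wcs":6},{"j":16,"m":17,"ngy":39}]}
After op 3 (add /ebf/3/4 77): {"ebf":[{"eh":61,"h":78,"hi":70},{"c":66,"p":2},{"k":53,"zh":92},[83,71,13,44,77,39],{"f":11,"pv":23,"swo":88,"tin":16}],"hu":[[19,78,15,49],{"evs":0,"mmd":77},[3,38]],"neb":{"e":{"j":72,"t":7,"wo":16},"io":[73,81,94,45,65],"mx":[48,24,11]},"v":[{"tqp":28,"x":26},{"bpa":93,"epr":43,"gz":52,"kj":63},{"ph":80,"wcs":6},{"j":16,"m":17,"ngy":39}]}
After op 4 (remove /ebf): {"hu":[[19,78,15,49],{"evs":0,"mmd":77},[3,38]],"neb":{"e":{"j":72,"t":7,"wo":16},"io":[73,81,94,45,65],"mx":[48,24,11]},"v":[{"tqp":28,"x":26},{"bpa":93,"epr":43,"gz":52,"kj":63},{"ph":80,"wcs":6},{"j":16,"m":17,"ngy":39}]}
After op 5 (remove /hu/0/2): {"hu":[[19,78,49],{"evs":0,"mmd":77},[3,38]],"neb":{"e":{"j":72,"t":7,"wo":16},"io":[73,81,94,45,65],"mx":[48,24,11]},"v":[{"tqp":28,"x":26},{"bpa":93,"epr":43,"gz":52,"kj":63},{"ph":80,"wcs":6},{"j":16,"m":17,"ngy":39}]}
After op 6 (replace /v/3/ngy 84): {"hu":[[19,78,49],{"evs":0,"mmd":77},[3,38]],"neb":{"e":{"j":72,"t":7,"wo":16},"io":[73,81,94,45,65],"mx":[48,24,11]},"v":[{"tqp":28,"x":26},{"bpa":93,"epr":43,"gz":52,"kj":63},{"ph":80,"wcs":6},{"j":16,"m":17,"ngy":84}]}
After op 7 (add /v/2/ph 32): {"hu":[[19,78,49],{"evs":0,"mmd":77},[3,38]],"neb":{"e":{"j":72,"t":7,"wo":16},"io":[73,81,94,45,65],"mx":[48,24,11]},"v":[{"tqp":28,"x":26},{"bpa":93,"epr":43,"gz":52,"kj":63},{"ph":32,"wcs":6},{"j":16,"m":17,"ngy":84}]}
After op 8 (replace /hu/0/0 79): {"hu":[[79,78,49],{"evs":0,"mmd":77},[3,38]],"neb":{"e":{"j":72,"t":7,"wo":16},"io":[73,81,94,45,65],"mx":[48,24,11]},"v":[{"tqp":28,"x":26},{"bpa":93,"epr":43,"gz":52,"kj":63},{"ph":32,"wcs":6},{"j":16,"m":17,"ngy":84}]}
After op 9 (add /v/3/e 0): {"hu":[[79,78,49],{"evs":0,"mmd":77},[3,38]],"neb":{"e":{"j":72,"t":7,"wo":16},"io":[73,81,94,45,65],"mx":[48,24,11]},"v":[{"tqp":28,"x":26},{"bpa":93,"epr":43,"gz":52,"kj":63},{"ph":32,"wcs":6},{"e":0,"j":16,"m":17,"ngy":84}]}
After op 10 (remove /v/1/bpa): {"hu":[[79,78,49],{"evs":0,"mmd":77},[3,38]],"neb":{"e":{"j":72,"t":7,"wo":16},"io":[73,81,94,45,65],"mx":[48,24,11]},"v":[{"tqp":28,"x":26},{"epr":43,"gz":52,"kj":63},{"ph":32,"wcs":6},{"e":0,"j":16,"m":17,"ngy":84}]}
After op 11 (add /v/2 90): {"hu":[[79,78,49],{"evs":0,"mmd":77},[3,38]],"neb":{"e":{"j":72,"t":7,"wo":16},"io":[73,81,94,45,65],"mx":[48,24,11]},"v":[{"tqp":28,"x":26},{"epr":43,"gz":52,"kj":63},90,{"ph":32,"wcs":6},{"e":0,"j":16,"m":17,"ngy":84}]}
After op 12 (replace /neb/mx/2 4): {"hu":[[79,78,49],{"evs":0,"mmd":77},[3,38]],"neb":{"e":{"j":72,"t":7,"wo":16},"io":[73,81,94,45,65],"mx":[48,24,4]},"v":[{"tqp":28,"x":26},{"epr":43,"gz":52,"kj":63},90,{"ph":32,"wcs":6},{"e":0,"j":16,"m":17,"ngy":84}]}
After op 13 (remove /hu/2/1): {"hu":[[79,78,49],{"evs":0,"mmd":77},[3]],"neb":{"e":{"j":72,"t":7,"wo":16},"io":[73,81,94,45,65],"mx":[48,24,4]},"v":[{"tqp":28,"x":26},{"epr":43,"gz":52,"kj":63},90,{"ph":32,"wcs":6},{"e":0,"j":16,"m":17,"ngy":84}]}
After op 14 (remove /v/4/e): {"hu":[[79,78,49],{"evs":0,"mmd":77},[3]],"neb":{"e":{"j":72,"t":7,"wo":16},"io":[73,81,94,45,65],"mx":[48,24,4]},"v":[{"tqp":28,"x":26},{"epr":43,"gz":52,"kj":63},90,{"ph":32,"wcs":6},{"j":16,"m":17,"ngy":84}]}
Size at path /hu/1: 2

Answer: 2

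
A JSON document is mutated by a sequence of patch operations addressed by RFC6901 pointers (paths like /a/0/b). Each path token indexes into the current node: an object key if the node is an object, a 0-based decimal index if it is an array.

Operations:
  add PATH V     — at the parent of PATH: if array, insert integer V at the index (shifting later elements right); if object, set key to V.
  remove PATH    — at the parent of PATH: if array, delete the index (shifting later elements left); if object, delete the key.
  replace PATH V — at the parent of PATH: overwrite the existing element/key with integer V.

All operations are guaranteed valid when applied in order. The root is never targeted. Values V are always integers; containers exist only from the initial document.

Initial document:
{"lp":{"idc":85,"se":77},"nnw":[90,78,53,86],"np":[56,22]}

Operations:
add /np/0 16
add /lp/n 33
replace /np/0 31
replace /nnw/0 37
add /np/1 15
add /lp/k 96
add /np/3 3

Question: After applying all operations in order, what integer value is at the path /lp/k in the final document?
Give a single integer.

After op 1 (add /np/0 16): {"lp":{"idc":85,"se":77},"nnw":[90,78,53,86],"np":[16,56,22]}
After op 2 (add /lp/n 33): {"lp":{"idc":85,"n":33,"se":77},"nnw":[90,78,53,86],"np":[16,56,22]}
After op 3 (replace /np/0 31): {"lp":{"idc":85,"n":33,"se":77},"nnw":[90,78,53,86],"np":[31,56,22]}
After op 4 (replace /nnw/0 37): {"lp":{"idc":85,"n":33,"se":77},"nnw":[37,78,53,86],"np":[31,56,22]}
After op 5 (add /np/1 15): {"lp":{"idc":85,"n":33,"se":77},"nnw":[37,78,53,86],"np":[31,15,56,22]}
After op 6 (add /lp/k 96): {"lp":{"idc":85,"k":96,"n":33,"se":77},"nnw":[37,78,53,86],"np":[31,15,56,22]}
After op 7 (add /np/3 3): {"lp":{"idc":85,"k":96,"n":33,"se":77},"nnw":[37,78,53,86],"np":[31,15,56,3,22]}
Value at /lp/k: 96

Answer: 96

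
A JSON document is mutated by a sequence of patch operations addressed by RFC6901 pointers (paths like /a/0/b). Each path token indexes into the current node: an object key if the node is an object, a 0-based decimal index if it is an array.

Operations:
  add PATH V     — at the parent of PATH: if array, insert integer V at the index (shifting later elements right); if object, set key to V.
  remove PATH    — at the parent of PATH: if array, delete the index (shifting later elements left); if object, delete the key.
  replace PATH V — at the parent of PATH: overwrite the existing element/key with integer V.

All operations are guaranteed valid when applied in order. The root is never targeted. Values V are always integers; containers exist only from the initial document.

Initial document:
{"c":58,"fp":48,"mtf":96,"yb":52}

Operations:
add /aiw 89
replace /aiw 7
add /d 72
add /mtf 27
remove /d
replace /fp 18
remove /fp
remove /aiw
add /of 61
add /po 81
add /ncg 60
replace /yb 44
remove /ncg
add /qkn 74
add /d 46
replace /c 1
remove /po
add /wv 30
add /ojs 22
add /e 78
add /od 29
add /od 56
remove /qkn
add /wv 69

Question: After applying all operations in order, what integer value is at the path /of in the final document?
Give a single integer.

After op 1 (add /aiw 89): {"aiw":89,"c":58,"fp":48,"mtf":96,"yb":52}
After op 2 (replace /aiw 7): {"aiw":7,"c":58,"fp":48,"mtf":96,"yb":52}
After op 3 (add /d 72): {"aiw":7,"c":58,"d":72,"fp":48,"mtf":96,"yb":52}
After op 4 (add /mtf 27): {"aiw":7,"c":58,"d":72,"fp":48,"mtf":27,"yb":52}
After op 5 (remove /d): {"aiw":7,"c":58,"fp":48,"mtf":27,"yb":52}
After op 6 (replace /fp 18): {"aiw":7,"c":58,"fp":18,"mtf":27,"yb":52}
After op 7 (remove /fp): {"aiw":7,"c":58,"mtf":27,"yb":52}
After op 8 (remove /aiw): {"c":58,"mtf":27,"yb":52}
After op 9 (add /of 61): {"c":58,"mtf":27,"of":61,"yb":52}
After op 10 (add /po 81): {"c":58,"mtf":27,"of":61,"po":81,"yb":52}
After op 11 (add /ncg 60): {"c":58,"mtf":27,"ncg":60,"of":61,"po":81,"yb":52}
After op 12 (replace /yb 44): {"c":58,"mtf":27,"ncg":60,"of":61,"po":81,"yb":44}
After op 13 (remove /ncg): {"c":58,"mtf":27,"of":61,"po":81,"yb":44}
After op 14 (add /qkn 74): {"c":58,"mtf":27,"of":61,"po":81,"qkn":74,"yb":44}
After op 15 (add /d 46): {"c":58,"d":46,"mtf":27,"of":61,"po":81,"qkn":74,"yb":44}
After op 16 (replace /c 1): {"c":1,"d":46,"mtf":27,"of":61,"po":81,"qkn":74,"yb":44}
After op 17 (remove /po): {"c":1,"d":46,"mtf":27,"of":61,"qkn":74,"yb":44}
After op 18 (add /wv 30): {"c":1,"d":46,"mtf":27,"of":61,"qkn":74,"wv":30,"yb":44}
After op 19 (add /ojs 22): {"c":1,"d":46,"mtf":27,"of":61,"ojs":22,"qkn":74,"wv":30,"yb":44}
After op 20 (add /e 78): {"c":1,"d":46,"e":78,"mtf":27,"of":61,"ojs":22,"qkn":74,"wv":30,"yb":44}
After op 21 (add /od 29): {"c":1,"d":46,"e":78,"mtf":27,"od":29,"of":61,"ojs":22,"qkn":74,"wv":30,"yb":44}
After op 22 (add /od 56): {"c":1,"d":46,"e":78,"mtf":27,"od":56,"of":61,"ojs":22,"qkn":74,"wv":30,"yb":44}
After op 23 (remove /qkn): {"c":1,"d":46,"e":78,"mtf":27,"od":56,"of":61,"ojs":22,"wv":30,"yb":44}
After op 24 (add /wv 69): {"c":1,"d":46,"e":78,"mtf":27,"od":56,"of":61,"ojs":22,"wv":69,"yb":44}
Value at /of: 61

Answer: 61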